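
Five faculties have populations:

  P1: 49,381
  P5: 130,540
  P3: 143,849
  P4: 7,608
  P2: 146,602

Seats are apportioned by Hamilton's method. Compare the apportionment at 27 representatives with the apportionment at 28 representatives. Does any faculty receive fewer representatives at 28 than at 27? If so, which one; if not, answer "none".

At 27 seats: P1 3, P5 7, P3 8, P4 1, P2 8.
At 28 seats: P1 3, P5 8, P3 8, P4 0, P2 9.
P4 drops from 1 to 0.

P4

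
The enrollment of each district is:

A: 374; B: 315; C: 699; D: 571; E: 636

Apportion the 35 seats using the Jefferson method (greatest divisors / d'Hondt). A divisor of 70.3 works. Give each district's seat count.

A=5, B=4, C=9, D=8, E=9

With modified divisor 70.3: modified quotas A 5.320, B 4.481, C 9.943, D 8.122, E 9.047.
Rounding down: A 5, B 4, C 9, D 8, E 9 (total 35).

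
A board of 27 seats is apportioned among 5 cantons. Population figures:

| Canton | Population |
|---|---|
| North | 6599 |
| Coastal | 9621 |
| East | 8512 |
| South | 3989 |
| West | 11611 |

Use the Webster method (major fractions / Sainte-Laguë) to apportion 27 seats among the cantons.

North: 4; Coastal: 6; East: 6; South: 3; West: 8

Standard divisor 40332/27 ≈ 1493.778; standard quotas: North 4.418, Coastal 6.441, East 5.698, South 2.670, West 7.773.
Rounding to the nearest integer gives North 4, Coastal 6, East 6, South 3, West 8 — total 27, matching the house size, so no adjustment is needed.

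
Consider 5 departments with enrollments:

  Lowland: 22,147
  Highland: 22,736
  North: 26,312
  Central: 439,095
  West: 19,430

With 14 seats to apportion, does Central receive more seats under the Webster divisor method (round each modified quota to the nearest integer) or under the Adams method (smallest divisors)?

Webster: Lowland 1, Highland 1, North 1, Central 11, West 0.
Adams: Lowland 1, Highland 1, North 1, Central 10, West 1.
Central gets 11 under Webster and 10 under Adams.

Webster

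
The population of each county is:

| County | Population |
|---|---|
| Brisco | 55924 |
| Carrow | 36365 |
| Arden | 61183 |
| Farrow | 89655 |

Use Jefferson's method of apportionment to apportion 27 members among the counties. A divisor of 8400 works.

Brisco=6; Carrow=4; Arden=7; Farrow=10

With modified divisor 8400: modified quotas Brisco 6.658, Carrow 4.329, Arden 7.284, Farrow 10.673.
Rounding down: Brisco 6, Carrow 4, Arden 7, Farrow 10 (total 27).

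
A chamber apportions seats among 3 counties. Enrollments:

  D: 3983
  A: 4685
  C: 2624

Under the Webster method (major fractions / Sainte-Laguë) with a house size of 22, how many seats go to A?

9

Standard divisor 11292/22 ≈ 513.273; standard quotas: D 7.760, A 9.128, C 5.112.
Rounding to the nearest integer gives D 8, A 9, C 5 — total 22, matching the house size, so no adjustment is needed.
A receives 9.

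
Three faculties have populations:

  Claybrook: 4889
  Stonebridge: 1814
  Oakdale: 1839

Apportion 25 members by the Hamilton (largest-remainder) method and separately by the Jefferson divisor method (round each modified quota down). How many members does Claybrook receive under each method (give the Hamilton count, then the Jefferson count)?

Hamilton: Claybrook 14, Stonebridge 5, Oakdale 6.
Jefferson: Claybrook 15, Stonebridge 5, Oakdale 5.
Claybrook gets 14 under Hamilton and 15 under Jefferson.

14 and 15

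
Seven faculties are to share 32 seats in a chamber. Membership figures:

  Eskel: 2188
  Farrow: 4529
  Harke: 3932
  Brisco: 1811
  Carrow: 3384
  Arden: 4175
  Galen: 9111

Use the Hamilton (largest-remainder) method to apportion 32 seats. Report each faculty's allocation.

Standard divisor: 29130 ÷ 32 ≈ 910.312.
Standard quotas: Eskel 2.4036, Farrow 4.9752, Harke 4.3194, Brisco 1.9894, Carrow 3.7174, Arden 4.5863, Galen 10.0087.
Lower quotas: Eskel 2, Farrow 4, Harke 4, Brisco 1, Carrow 3, Arden 4, Galen 10 (sum 28, leaving 4 seats).
Remainders in descending order: Brisco 0.9894, Farrow 0.9752, Carrow 0.7174, Arden 0.5863, Eskel 0.4036, Harke 0.3194, Galen 0.0087.
Largest remainders: Brisco, Farrow, Carrow, Arden receive the extra seats.

Eskel 2, Farrow 5, Harke 4, Brisco 2, Carrow 4, Arden 5, Galen 10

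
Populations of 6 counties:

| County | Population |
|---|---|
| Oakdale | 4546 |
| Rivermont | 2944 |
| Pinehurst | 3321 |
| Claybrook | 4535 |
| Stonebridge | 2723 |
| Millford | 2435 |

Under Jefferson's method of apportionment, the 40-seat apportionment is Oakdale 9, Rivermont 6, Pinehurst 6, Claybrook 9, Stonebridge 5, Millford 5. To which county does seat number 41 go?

Priority for the next seat is population ÷ (current seats + 1).
Priorities: Oakdale 454.600, Rivermont 420.571, Pinehurst 474.429, Claybrook 453.500, Stonebridge 453.833, Millford 405.833.
Highest priority: Pinehurst.

Pinehurst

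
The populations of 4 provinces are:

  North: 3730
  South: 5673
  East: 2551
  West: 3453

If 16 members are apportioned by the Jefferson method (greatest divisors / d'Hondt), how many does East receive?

2

Standard divisor 15407/16 ≈ 962.938; standard quotas: North 3.874, South 5.891, East 2.649, West 3.586.
Rounding down gives 3, 5, 2, 3 = 13 seats, so the divisor must be adjusted.
With modified divisor 857: modified quotas North 4.352, South 6.620, East 2.977, West 4.029.
Rounding down: North 4, South 6, East 2, West 4 (total 16).
East receives 2.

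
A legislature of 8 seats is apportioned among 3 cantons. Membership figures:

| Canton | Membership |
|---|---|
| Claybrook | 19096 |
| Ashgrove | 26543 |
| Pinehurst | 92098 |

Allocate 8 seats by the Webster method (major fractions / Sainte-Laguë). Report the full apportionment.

Claybrook 1, Ashgrove 2, Pinehurst 5

Standard divisor 137737/8 ≈ 17217.125; standard quotas: Claybrook 1.109, Ashgrove 1.542, Pinehurst 5.349.
Rounding to the nearest integer gives Claybrook 1, Ashgrove 2, Pinehurst 5 — total 8, matching the house size, so no adjustment is needed.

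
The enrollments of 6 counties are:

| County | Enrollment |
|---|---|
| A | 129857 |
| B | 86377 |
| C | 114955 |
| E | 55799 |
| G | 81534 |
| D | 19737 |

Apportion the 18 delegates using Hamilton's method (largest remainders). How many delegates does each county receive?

The standard divisor is 488259/18 ≈ 27125.5.
Standard quotas: A 4.7873, B 3.1843, C 4.2379, E 2.0571, G 3.0058, D 0.7276.
Lower quotas: A 4, B 3, C 4, E 2, G 3, D 0 (sum 16, leaving 2 seats).
Remainders in descending order: A 0.7873, D 0.7276, C 0.2379, B 0.1843, E 0.0571, G 0.0058.
Largest remainders: A, D receive the extra seats.

A 5; B 3; C 4; E 2; G 3; D 1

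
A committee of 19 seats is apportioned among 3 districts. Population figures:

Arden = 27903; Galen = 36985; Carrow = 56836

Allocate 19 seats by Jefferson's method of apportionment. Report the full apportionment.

Standard divisor 121724/19 ≈ 6406.526; standard quotas: Arden 4.355, Galen 5.773, Carrow 8.872.
Rounding down gives 4, 5, 8 = 17 seats, so the divisor must be adjusted.
With modified divisor 5900: modified quotas Arden 4.729, Galen 6.269, Carrow 9.633.
Rounding down: Arden 4, Galen 6, Carrow 9 (total 19).

Arden 4, Galen 6, Carrow 9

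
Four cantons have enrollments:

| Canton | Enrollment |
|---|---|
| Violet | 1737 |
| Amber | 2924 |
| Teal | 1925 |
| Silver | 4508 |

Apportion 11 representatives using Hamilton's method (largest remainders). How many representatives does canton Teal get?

2

Total 11094; standard divisor 11094/11 ≈ 1008.545.
Standard quotas: Violet 1.722, Amber 2.899, Teal 1.909, Silver 4.470.
Lower quotas: Violet 1, Amber 2, Teal 1, Silver 4 (sum 8, leaving 3 seats).
Remainders in descending order: Teal 0.909, Amber 0.899, Violet 0.722, Silver 0.470.
Largest remainders: Teal, Amber, Violet receive the extra seats.
Teal receives 2.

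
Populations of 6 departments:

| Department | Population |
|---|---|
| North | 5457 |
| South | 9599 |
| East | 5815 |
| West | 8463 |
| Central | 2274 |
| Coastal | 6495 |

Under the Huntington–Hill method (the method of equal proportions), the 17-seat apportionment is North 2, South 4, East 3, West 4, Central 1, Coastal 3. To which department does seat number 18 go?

North

Priority for the next seat is population ÷ (√(s·(s+1))).
Priorities: North 2227.811, South 2146.402, East 1678.646, West 1892.384, Central 1607.961, Coastal 1874.945.
Highest priority: North.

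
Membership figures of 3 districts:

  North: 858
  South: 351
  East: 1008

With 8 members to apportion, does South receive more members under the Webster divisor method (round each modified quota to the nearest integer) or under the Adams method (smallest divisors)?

Adams

Webster: North 3, South 1, East 4.
Adams: North 3, South 2, East 3.
South gets 1 under Webster and 2 under Adams.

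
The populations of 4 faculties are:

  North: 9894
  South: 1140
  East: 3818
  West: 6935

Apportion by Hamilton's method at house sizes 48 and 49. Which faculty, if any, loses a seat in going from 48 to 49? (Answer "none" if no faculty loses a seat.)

South

At 48 seats: North 22, South 3, East 8, West 15.
At 49 seats: North 22, South 2, East 9, West 16.
South drops from 3 to 2.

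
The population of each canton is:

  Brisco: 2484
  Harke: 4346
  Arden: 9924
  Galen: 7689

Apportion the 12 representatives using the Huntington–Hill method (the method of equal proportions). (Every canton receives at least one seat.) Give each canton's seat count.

With divisor 2015: modified quotas Brisco 1.233, Harke 2.157, Arden 4.925, Galen 3.816.
Geometric-mean thresholds: Brisco √(1·2)=1.414, Harke √(2·3)=2.449, Arden √(4·5)=4.472, Galen √(3·4)=3.464.
Each quota rounded against its threshold gives Brisco 1, Harke 2, Arden 5, Galen 4 (total 12).

Brisco 1, Harke 2, Arden 5, Galen 4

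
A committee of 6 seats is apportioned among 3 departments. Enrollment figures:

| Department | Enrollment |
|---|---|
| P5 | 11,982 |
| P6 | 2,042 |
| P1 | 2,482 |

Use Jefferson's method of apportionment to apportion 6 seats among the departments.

Standard divisor 16506/6 ≈ 2751; standard quotas: P5 4.356, P6 0.742, P1 0.902.
Rounding down gives 4, 0, 0 = 4 seats, so the divisor must be adjusted.
With modified divisor 2200: modified quotas P5 5.446, P6 0.928, P1 1.128.
Rounding down: P5 5, P6 0, P1 1 (total 6).

P5 5; P6 0; P1 1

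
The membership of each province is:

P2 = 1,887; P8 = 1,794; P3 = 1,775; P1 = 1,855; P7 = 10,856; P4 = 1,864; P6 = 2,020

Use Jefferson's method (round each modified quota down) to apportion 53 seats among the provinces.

Standard divisor 22051/53 ≈ 416.057; standard quotas: P2 4.535, P8 4.312, P3 4.266, P1 4.459, P7 26.093, P4 4.480, P6 4.855.
Rounding down gives 4, 4, 4, 4, 26, 4, 4 = 50 seats, so the divisor must be adjusted.
With modified divisor 380: modified quotas P2 4.966, P8 4.721, P3 4.671, P1 4.882, P7 28.568, P4 4.905, P6 5.316.
Rounding down: P2 4, P8 4, P3 4, P1 4, P7 28, P4 4, P6 5 (total 53).

P2: 4; P8: 4; P3: 4; P1: 4; P7: 28; P4: 4; P6: 5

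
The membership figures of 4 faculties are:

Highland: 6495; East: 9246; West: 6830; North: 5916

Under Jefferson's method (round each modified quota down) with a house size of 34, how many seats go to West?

Standard divisor 28487/34 ≈ 837.853; standard quotas: Highland 7.752, East 11.035, West 8.152, North 7.061.
Rounding down gives 7, 11, 8, 7 = 33 seats, so the divisor must be adjusted.
With modified divisor 800: modified quotas Highland 8.119, East 11.557, West 8.537, North 7.395.
Rounding down: Highland 8, East 11, West 8, North 7 (total 34).
West receives 8.

8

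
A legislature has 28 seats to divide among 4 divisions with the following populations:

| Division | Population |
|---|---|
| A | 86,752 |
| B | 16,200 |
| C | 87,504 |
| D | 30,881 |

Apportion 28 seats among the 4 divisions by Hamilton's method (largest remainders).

A 11; B 2; C 11; D 4

Total 221337; standard divisor 221337/28 ≈ 7904.893.
Standard quotas: A 10.9745, B 2.0494, C 11.0696, D 3.9066.
Lower quotas: A 10, B 2, C 11, D 3 (sum 26, leaving 2 seats).
Remainders in descending order: A 0.9745, D 0.9066, C 0.0696, B 0.0494.
Largest remainders: A, D receive the extra seats.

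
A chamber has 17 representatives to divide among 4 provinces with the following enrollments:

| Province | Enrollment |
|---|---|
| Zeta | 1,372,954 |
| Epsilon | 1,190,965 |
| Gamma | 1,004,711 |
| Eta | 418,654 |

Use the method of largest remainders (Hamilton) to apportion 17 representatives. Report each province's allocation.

Standard divisor: 3987284 ÷ 17 ≈ 234546.118.
Standard quotas: Zeta 5.8537, Epsilon 5.0777, Gamma 4.2836, Eta 1.7850.
Lower quotas: Zeta 5, Epsilon 5, Gamma 4, Eta 1 (sum 15, leaving 2 seats).
Remainders in descending order: Zeta 0.8537, Eta 0.7850, Gamma 0.2836, Epsilon 0.0777.
Largest remainders: Zeta, Eta receive the extra seats.

Zeta 6, Epsilon 5, Gamma 4, Eta 2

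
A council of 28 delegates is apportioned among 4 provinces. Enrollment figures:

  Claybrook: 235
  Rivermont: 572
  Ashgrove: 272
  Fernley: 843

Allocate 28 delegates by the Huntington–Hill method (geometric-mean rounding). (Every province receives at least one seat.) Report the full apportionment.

With divisor 67.7: modified quotas Claybrook 3.471, Rivermont 8.449, Ashgrove 4.018, Fernley 12.452.
Geometric-mean thresholds: Claybrook √(3·4)=3.464, Rivermont √(8·9)=8.485, Ashgrove √(4·5)=4.472, Fernley √(12·13)=12.490.
Each quota rounded against its threshold gives Claybrook 4, Rivermont 8, Ashgrove 4, Fernley 12 (total 28).

Claybrook=4, Rivermont=8, Ashgrove=4, Fernley=12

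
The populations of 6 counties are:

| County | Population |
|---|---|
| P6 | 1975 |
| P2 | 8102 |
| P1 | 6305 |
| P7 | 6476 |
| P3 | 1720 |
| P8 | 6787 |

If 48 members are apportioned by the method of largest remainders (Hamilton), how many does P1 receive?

Total 31365; standard divisor 31365/48 ≈ 653.438.
Standard quotas: P6 3.0225, P2 12.3990, P1 9.6490, P7 9.9107, P3 2.6322, P8 10.3866.
Lower quotas: P6 3, P2 12, P1 9, P7 9, P3 2, P8 10 (sum 45, leaving 3 seats).
Remainders in descending order: P7 0.9107, P1 0.6490, P3 0.6322, P2 0.3990, P8 0.3866, P6 0.0225.
Largest remainders: P7, P1, P3 receive the extra seats.
P1 receives 10.

10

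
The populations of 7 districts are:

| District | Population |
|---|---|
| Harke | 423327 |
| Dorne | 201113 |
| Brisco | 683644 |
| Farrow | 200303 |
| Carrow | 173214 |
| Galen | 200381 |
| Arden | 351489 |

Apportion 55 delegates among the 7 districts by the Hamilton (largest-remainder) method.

Harke=10, Dorne=5, Brisco=17, Farrow=5, Carrow=4, Galen=5, Arden=9

Total 2233471; standard divisor 2233471/55 ≈ 40608.564.
Standard quotas: Harke 10.4246, Dorne 4.9525, Brisco 16.8350, Farrow 4.9325, Carrow 4.2655, Galen 4.9345, Arden 8.6555.
Lower quotas: Harke 10, Dorne 4, Brisco 16, Farrow 4, Carrow 4, Galen 4, Arden 8 (sum 50, leaving 5 seats).
Remainders in descending order: Dorne 0.9525, Galen 0.9345, Farrow 0.9325, Brisco 0.8350, Arden 0.6555, Harke 0.4246, Carrow 0.2655.
The surplus seats go to Dorne, Galen, Farrow, Brisco, Arden.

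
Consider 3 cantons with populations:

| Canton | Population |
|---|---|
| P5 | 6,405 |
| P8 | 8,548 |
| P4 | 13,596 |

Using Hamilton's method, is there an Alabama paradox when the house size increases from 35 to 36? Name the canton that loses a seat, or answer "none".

At 35 seats: P5 8, P8 10, P4 17.
At 36 seats: P5 8, P8 11, P4 17.
No canton's allocation decreased.

none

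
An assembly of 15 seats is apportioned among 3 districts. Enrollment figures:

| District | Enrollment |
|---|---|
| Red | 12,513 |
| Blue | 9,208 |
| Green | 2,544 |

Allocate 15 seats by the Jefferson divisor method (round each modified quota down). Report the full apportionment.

Red: 8, Blue: 6, Green: 1

Standard divisor 24265/15 ≈ 1617.667; standard quotas: Red 7.735, Blue 5.692, Green 1.573.
Rounding down gives 7, 5, 1 = 13 seats, so the divisor must be adjusted.
With modified divisor 1500: modified quotas Red 8.342, Blue 6.139, Green 1.696.
Rounding down: Red 8, Blue 6, Green 1 (total 15).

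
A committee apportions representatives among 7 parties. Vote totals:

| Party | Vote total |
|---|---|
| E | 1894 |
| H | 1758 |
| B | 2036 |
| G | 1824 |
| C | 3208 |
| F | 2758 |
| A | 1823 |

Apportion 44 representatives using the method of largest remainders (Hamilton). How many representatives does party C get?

9

Standard divisor: 15301 ÷ 44 ≈ 347.75.
Standard quotas: E 5.446, H 5.055, B 5.855, G 5.245, C 9.225, F 7.931, A 5.242.
Lower quotas: E 5, H 5, B 5, G 5, C 9, F 7, A 5 (sum 41, leaving 3 seats).
Remainders in descending order: F 0.931, B 0.855, E 0.446, G 0.245, A 0.242, C 0.225, H 0.055.
The surplus seats go to F, B, E.
C receives 9.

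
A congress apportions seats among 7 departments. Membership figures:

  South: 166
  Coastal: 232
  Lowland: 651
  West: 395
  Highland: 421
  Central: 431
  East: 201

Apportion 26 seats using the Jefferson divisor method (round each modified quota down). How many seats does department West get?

Standard divisor 2497/26 ≈ 96.038; standard quotas: South 1.728, Coastal 2.416, Lowland 6.779, West 4.113, Highland 4.384, Central 4.488, East 2.093.
Rounding down gives 1, 2, 6, 4, 4, 4, 2 = 23 seats, so the divisor must be adjusted.
With modified divisor 83.84: modified quotas South 1.980, Coastal 2.767, Lowland 7.765, West 4.711, Highland 5.021, Central 5.141, East 2.397.
Rounding down: South 1, Coastal 2, Lowland 7, West 4, Highland 5, Central 5, East 2 (total 26).
West receives 4.

4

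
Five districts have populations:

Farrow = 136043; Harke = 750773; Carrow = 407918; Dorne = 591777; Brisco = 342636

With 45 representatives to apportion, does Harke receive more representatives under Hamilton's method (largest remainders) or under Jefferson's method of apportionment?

Jefferson

Hamilton: Farrow 3, Harke 15, Carrow 8, Dorne 12, Brisco 7.
Jefferson: Farrow 2, Harke 16, Carrow 8, Dorne 12, Brisco 7.
Harke gets 15 under Hamilton and 16 under Jefferson.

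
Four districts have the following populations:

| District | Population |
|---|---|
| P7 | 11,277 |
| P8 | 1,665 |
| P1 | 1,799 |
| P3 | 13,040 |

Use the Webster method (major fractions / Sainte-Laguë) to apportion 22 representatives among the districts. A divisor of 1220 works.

P7: 9, P8: 1, P1: 1, P3: 11

With modified divisor 1220: modified quotas P7 9.243, P8 1.365, P1 1.475, P3 10.689.
Rounding to the nearest integer: P7 9, P8 1, P1 1, P3 11 (total 22).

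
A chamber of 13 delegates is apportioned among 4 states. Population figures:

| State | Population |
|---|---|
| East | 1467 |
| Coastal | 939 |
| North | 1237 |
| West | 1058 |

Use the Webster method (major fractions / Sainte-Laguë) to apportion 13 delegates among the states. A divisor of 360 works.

With modified divisor 360: modified quotas East 4.075, Coastal 2.608, North 3.436, West 2.939.
Rounding to the nearest integer: East 4, Coastal 3, North 3, West 3 (total 13).

East=4, Coastal=3, North=3, West=3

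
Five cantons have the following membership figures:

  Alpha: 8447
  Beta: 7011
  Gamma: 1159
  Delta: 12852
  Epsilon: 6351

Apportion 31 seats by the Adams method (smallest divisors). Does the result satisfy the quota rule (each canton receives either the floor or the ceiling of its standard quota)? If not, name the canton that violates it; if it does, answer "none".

Standard quotas: Alpha 7.310, Beta 6.068, Gamma 1.003, Delta 11.123, Epsilon 5.496.
Adams allocation: Alpha 7, Beta 6, Gamma 1, Delta 11, Epsilon 6.
Every allocation lies between the lower and upper quota.

none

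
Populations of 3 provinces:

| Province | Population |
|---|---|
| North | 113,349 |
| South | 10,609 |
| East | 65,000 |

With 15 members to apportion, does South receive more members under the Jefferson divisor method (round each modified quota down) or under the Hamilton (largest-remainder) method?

Hamilton

Jefferson: North 10, South 0, East 5.
Hamilton: North 9, South 1, East 5.
South gets 0 under Jefferson and 1 under Hamilton.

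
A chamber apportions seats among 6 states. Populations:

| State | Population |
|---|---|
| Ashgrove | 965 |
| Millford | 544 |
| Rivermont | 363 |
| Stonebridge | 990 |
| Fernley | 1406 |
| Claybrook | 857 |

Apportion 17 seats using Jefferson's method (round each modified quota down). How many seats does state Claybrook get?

3

Standard divisor 5125/17 ≈ 301.471; standard quotas: Ashgrove 3.201, Millford 1.804, Rivermont 1.204, Stonebridge 3.284, Fernley 4.664, Claybrook 2.843.
Rounding down gives 3, 1, 1, 3, 4, 2 = 14 seats, so the divisor must be adjusted.
With modified divisor 260: modified quotas Ashgrove 3.712, Millford 2.092, Rivermont 1.396, Stonebridge 3.808, Fernley 5.408, Claybrook 3.296.
Rounding down: Ashgrove 3, Millford 2, Rivermont 1, Stonebridge 3, Fernley 5, Claybrook 3 (total 17).
Claybrook receives 3.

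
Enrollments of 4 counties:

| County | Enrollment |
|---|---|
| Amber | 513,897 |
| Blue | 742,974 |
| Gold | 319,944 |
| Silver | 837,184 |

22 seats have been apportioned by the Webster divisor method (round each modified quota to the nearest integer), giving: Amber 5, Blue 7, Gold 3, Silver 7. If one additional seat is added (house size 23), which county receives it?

Silver

Priority for the next seat is population ÷ (current seats + 0.5).
Priorities: Amber 93435.818, Blue 99063.200, Gold 91412.571, Silver 111624.533.
Highest priority: Silver.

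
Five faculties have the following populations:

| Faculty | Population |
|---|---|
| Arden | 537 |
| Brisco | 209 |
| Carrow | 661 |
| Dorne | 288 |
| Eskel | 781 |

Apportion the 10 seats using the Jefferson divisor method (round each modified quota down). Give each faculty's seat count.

Standard divisor 2476/10 ≈ 247.6; standard quotas: Arden 2.169, Brisco 0.844, Carrow 2.670, Dorne 1.163, Eskel 3.154.
Rounding down gives 2, 0, 2, 1, 3 = 8 seats, so the divisor must be adjusted.
With modified divisor 200: modified quotas Arden 2.685, Brisco 1.045, Carrow 3.305, Dorne 1.440, Eskel 3.905.
Rounding down: Arden 2, Brisco 1, Carrow 3, Dorne 1, Eskel 3 (total 10).

Arden=2; Brisco=1; Carrow=3; Dorne=1; Eskel=3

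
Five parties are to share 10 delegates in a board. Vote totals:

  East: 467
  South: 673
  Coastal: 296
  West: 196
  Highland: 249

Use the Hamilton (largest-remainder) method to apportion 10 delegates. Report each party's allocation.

Total 1881; standard divisor 1881/10 ≈ 188.1.
Standard quotas: East 2.483, South 3.578, Coastal 1.574, West 1.042, Highland 1.324.
Lower quotas: East 2, South 3, Coastal 1, West 1, Highland 1 (sum 8, leaving 2 seats).
Remainders in descending order: South 0.578, Coastal 0.574, East 0.483, Highland 0.324, West 0.042.
Largest remainders: South, Coastal receive the extra seats.

East: 2, South: 4, Coastal: 2, West: 1, Highland: 1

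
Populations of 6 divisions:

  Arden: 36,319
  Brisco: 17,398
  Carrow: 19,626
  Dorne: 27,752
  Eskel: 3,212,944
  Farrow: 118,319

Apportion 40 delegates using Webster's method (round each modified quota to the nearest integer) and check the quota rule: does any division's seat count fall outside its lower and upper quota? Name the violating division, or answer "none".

Standard quotas: Arden 0.423, Brisco 0.203, Carrow 0.229, Dorne 0.323, Eskel 37.443, Farrow 1.379.
Webster allocation: Arden 0, Brisco 0, Carrow 0, Dorne 0, Eskel 39, Farrow 1.
Eskel has quota 37.443 (lower 37, upper 38) but receives 39 — outside the quota interval.

Eskel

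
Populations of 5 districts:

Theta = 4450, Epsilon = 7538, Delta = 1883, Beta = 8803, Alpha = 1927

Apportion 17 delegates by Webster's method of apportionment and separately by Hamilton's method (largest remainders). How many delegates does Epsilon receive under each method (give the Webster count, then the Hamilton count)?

6 and 5

Webster: Theta 3, Epsilon 6, Delta 1, Beta 6, Alpha 1.
Hamilton: Theta 3, Epsilon 5, Delta 1, Beta 6, Alpha 2.
Epsilon gets 6 under Webster and 5 under Hamilton.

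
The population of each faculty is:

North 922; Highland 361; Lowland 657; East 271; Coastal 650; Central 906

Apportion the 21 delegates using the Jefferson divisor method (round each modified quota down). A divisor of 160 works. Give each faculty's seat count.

With modified divisor 160: modified quotas North 5.763, Highland 2.256, Lowland 4.106, East 1.694, Coastal 4.062, Central 5.662.
Rounding down: North 5, Highland 2, Lowland 4, East 1, Coastal 4, Central 5 (total 21).

North 5; Highland 2; Lowland 4; East 1; Coastal 4; Central 5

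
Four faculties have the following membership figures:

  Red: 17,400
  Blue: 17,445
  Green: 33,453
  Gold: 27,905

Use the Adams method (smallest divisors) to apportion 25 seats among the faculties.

Standard divisor 96203/25 ≈ 3848.12; standard quotas: Red 4.522, Blue 4.533, Green 8.693, Gold 7.252.
Rounding up gives 5, 5, 9, 8 = 27 seats, so the divisor must be adjusted.
With modified divisor 4300: modified quotas Red 4.047, Blue 4.057, Green 7.780, Gold 6.490.
Rounding up: Red 5, Blue 5, Green 8, Gold 7 (total 25).

Red 5, Blue 5, Green 8, Gold 7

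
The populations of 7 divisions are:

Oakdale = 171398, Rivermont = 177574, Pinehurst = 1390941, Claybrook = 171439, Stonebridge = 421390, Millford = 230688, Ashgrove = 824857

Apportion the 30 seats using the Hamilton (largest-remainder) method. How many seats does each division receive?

The standard divisor is 3388287/30 ≈ 112942.9.
Standard quotas: Oakdale 1.5176, Rivermont 1.5722, Pinehurst 12.3154, Claybrook 1.5179, Stonebridge 3.7310, Millford 2.0425, Ashgrove 7.3033.
Lower quotas: Oakdale 1, Rivermont 1, Pinehurst 12, Claybrook 1, Stonebridge 3, Millford 2, Ashgrove 7 (sum 27, leaving 3 seats).
Remainders in descending order: Stonebridge 0.7310, Rivermont 0.5722, Claybrook 0.5179, Oakdale 0.5176, Pinehurst 0.3154, Ashgrove 0.3033, Millford 0.0425.
The surplus seats go to Stonebridge, Rivermont, Claybrook.

Oakdale 1, Rivermont 2, Pinehurst 12, Claybrook 2, Stonebridge 4, Millford 2, Ashgrove 7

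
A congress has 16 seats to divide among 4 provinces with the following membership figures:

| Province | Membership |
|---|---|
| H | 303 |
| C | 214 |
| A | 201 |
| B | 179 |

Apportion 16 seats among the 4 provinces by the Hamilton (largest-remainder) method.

H: 5, C: 4, A: 4, B: 3

The standard divisor is 897/16 ≈ 56.062.
Standard quotas: H 5.405, C 3.817, A 3.585, B 3.193.
Lower quotas: H 5, C 3, A 3, B 3 (sum 14, leaving 2 seats).
Remainders in descending order: C 0.817, A 0.585, H 0.405, B 0.193.
Largest remainders: C, A receive the extra seats.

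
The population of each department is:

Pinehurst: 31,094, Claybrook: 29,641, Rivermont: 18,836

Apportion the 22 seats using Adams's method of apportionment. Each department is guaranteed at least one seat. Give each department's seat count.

Pinehurst: 9, Claybrook: 8, Rivermont: 5

Standard divisor 79571/22 ≈ 3616.864; standard quotas: Pinehurst 8.597, Claybrook 8.195, Rivermont 5.208.
Rounding up gives 9, 9, 6 = 24 seats, so the divisor must be adjusted.
With modified divisor 3800: modified quotas Pinehurst 8.183, Claybrook 7.800, Rivermont 4.957.
Rounding up: Pinehurst 9, Claybrook 8, Rivermont 5 (total 22).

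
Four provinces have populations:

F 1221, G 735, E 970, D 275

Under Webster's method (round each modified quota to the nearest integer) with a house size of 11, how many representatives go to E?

Standard divisor 3201/11 ≈ 291; standard quotas: F 4.196, G 2.526, E 3.333, D 0.945.
Rounding to the nearest integer gives F 4, G 3, E 3, D 1 — total 11, matching the house size, so no adjustment is needed.
E receives 3.

3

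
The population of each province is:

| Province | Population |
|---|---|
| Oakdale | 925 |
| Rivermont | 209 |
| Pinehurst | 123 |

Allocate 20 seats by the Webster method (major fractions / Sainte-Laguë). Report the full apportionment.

Oakdale: 15, Rivermont: 3, Pinehurst: 2

Standard divisor 1257/20 ≈ 62.85; standard quotas: Oakdale 14.718, Rivermont 3.325, Pinehurst 1.957.
Rounding to the nearest integer gives Oakdale 15, Rivermont 3, Pinehurst 2 — total 20, matching the house size, so no adjustment is needed.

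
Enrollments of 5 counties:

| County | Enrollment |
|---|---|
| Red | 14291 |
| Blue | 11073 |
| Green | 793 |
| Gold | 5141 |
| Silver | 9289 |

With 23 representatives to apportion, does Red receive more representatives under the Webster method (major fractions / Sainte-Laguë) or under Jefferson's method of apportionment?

Webster: Red 8, Blue 7, Green 0, Gold 3, Silver 5.
Jefferson: Red 9, Blue 6, Green 0, Gold 3, Silver 5.
Red gets 8 under Webster and 9 under Jefferson.

Jefferson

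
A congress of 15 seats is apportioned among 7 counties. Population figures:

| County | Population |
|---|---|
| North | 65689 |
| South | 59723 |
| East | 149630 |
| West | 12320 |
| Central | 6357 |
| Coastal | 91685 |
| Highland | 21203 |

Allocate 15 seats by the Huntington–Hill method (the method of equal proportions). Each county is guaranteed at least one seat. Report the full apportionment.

North 2, South 2, East 5, West 1, Central 1, Coastal 3, Highland 1

With divisor 30388: modified quotas North 2.162, South 1.965, East 4.924, West 0.405, Central 0.209, Coastal 3.017, Highland 0.698.
Geometric-mean thresholds: North √(2·3)=2.449, South √(1·2)=1.414, East √(4·5)=4.472, West (min 1), Central (min 1), Coastal √(3·4)=3.464, Highland (min 1).
Each quota rounded against its threshold gives North 2, South 2, East 5, West 1, Central 1, Coastal 3, Highland 1 (total 15).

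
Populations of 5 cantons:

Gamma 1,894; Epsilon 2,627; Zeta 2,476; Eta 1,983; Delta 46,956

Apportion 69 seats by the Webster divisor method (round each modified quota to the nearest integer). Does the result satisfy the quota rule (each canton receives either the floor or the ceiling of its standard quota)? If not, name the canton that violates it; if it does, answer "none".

Standard quotas: Gamma 2.336, Epsilon 3.241, Zeta 3.054, Eta 2.446, Delta 57.923.
Webster allocation: Gamma 2, Epsilon 3, Zeta 3, Eta 2, Delta 59.
Delta has quota 57.923 (lower 57, upper 58) but receives 59 — outside the quota interval.

Delta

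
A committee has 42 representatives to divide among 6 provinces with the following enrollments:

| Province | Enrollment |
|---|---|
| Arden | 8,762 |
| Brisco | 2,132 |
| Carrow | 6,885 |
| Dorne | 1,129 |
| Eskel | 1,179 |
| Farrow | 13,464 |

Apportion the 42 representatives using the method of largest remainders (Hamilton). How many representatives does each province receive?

Arden 11, Brisco 3, Carrow 9, Dorne 1, Eskel 1, Farrow 17

The standard divisor is 33551/42 ≈ 798.833.
Standard quotas: Arden 10.9685, Brisco 2.6689, Carrow 8.6188, Dorne 1.4133, Eskel 1.4759, Farrow 16.8546.
Lower quotas: Arden 10, Brisco 2, Carrow 8, Dorne 1, Eskel 1, Farrow 16 (sum 38, leaving 4 seats).
Remainders in descending order: Arden 0.9685, Farrow 0.8546, Brisco 0.6689, Carrow 0.6188, Eskel 0.4759, Dorne 0.4133.
Largest remainders: Arden, Farrow, Brisco, Carrow receive the extra seats.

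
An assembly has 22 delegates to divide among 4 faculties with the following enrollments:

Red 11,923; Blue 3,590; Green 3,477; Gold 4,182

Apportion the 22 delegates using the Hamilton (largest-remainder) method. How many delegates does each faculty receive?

Red: 11, Blue: 4, Green: 3, Gold: 4

The standard divisor is 23172/22 ≈ 1053.273.
Standard quotas: Red 11.3200, Blue 3.4084, Green 3.3011, Gold 3.9705.
Lower quotas: Red 11, Blue 3, Green 3, Gold 3 (sum 20, leaving 2 seats).
Remainders in descending order: Gold 0.9705, Blue 0.4084, Red 0.3200, Green 0.3011.
The surplus seats go to Gold, Blue.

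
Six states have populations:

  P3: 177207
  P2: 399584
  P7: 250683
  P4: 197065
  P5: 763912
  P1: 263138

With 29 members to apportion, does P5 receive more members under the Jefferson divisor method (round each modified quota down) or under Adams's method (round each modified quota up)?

Jefferson: P3 2, P2 6, P7 3, P4 3, P5 11, P1 4.
Adams: P3 3, P2 5, P7 4, P4 3, P5 10, P1 4.
P5 gets 11 under Jefferson and 10 under Adams.

Jefferson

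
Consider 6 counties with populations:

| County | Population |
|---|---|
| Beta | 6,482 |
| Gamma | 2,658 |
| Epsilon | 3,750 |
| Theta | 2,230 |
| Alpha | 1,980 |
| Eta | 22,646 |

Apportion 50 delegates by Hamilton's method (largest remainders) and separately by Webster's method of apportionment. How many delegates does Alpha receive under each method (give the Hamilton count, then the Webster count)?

Hamilton: Beta 8, Gamma 3, Epsilon 5, Theta 3, Alpha 3, Eta 28.
Webster: Beta 8, Gamma 3, Epsilon 5, Theta 3, Alpha 2, Eta 29.
Alpha gets 3 under Hamilton and 2 under Webster.

3 and 2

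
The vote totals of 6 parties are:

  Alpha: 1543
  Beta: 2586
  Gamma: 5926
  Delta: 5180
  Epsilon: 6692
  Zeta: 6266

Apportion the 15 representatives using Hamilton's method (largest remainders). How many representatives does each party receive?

Standard divisor: 28193 ÷ 15 ≈ 1879.533.
Standard quotas: Alpha 0.8209, Beta 1.3759, Gamma 3.1529, Delta 2.7560, Epsilon 3.5605, Zeta 3.3338.
Lower quotas: Alpha 0, Beta 1, Gamma 3, Delta 2, Epsilon 3, Zeta 3 (sum 12, leaving 3 seats).
Remainders in descending order: Alpha 0.8209, Delta 0.7560, Epsilon 0.5605, Beta 0.3759, Zeta 0.3338, Gamma 0.1529.
The surplus seats go to Alpha, Delta, Epsilon.

Alpha: 1; Beta: 1; Gamma: 3; Delta: 3; Epsilon: 4; Zeta: 3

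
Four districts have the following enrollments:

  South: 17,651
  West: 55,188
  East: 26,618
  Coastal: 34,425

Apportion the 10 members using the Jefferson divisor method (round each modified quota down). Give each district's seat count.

South: 1, West: 4, East: 2, Coastal: 3

Standard divisor 133882/10 ≈ 13388.2; standard quotas: South 1.318, West 4.122, East 1.988, Coastal 2.571.
Rounding down gives 1, 4, 1, 2 = 8 seats, so the divisor must be adjusted.
With modified divisor 11300: modified quotas South 1.562, West 4.884, East 2.356, Coastal 3.046.
Rounding down: South 1, West 4, East 2, Coastal 3 (total 10).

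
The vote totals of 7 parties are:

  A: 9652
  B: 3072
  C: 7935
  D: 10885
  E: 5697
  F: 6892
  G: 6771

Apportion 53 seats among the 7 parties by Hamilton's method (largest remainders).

A=10, B=3, C=8, D=12, E=6, F=7, G=7

Standard divisor: 50904 ÷ 53 ≈ 960.453.
Standard quotas: A 10.0494, B 3.1985, C 8.2617, D 11.3332, E 5.9316, F 7.1758, G 7.0498.
Lower quotas: A 10, B 3, C 8, D 11, E 5, F 7, G 7 (sum 51, leaving 2 seats).
Remainders in descending order: E 0.9316, D 0.3332, C 0.2617, B 0.1985, F 0.1758, G 0.0498, A 0.0494.
The surplus seats go to E, D.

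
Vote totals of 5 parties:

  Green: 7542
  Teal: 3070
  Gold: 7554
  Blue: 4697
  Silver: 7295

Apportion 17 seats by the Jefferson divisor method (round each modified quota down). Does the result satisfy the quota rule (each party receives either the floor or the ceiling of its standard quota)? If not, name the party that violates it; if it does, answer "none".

Standard quotas: Green 4.251, Teal 1.731, Gold 4.258, Blue 2.648, Silver 4.112.
Jefferson allocation: Green 4, Teal 2, Gold 4, Blue 3, Silver 4.
Every allocation lies between the lower and upper quota.

none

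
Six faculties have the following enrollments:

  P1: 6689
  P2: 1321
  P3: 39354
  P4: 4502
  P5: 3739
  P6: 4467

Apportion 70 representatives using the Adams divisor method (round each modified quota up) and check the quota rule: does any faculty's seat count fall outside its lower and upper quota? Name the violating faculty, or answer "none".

P3

Standard quotas: P1 7.794, P2 1.539, P3 45.858, P4 5.246, P5 4.357, P6 5.205.
Adams allocation: P1 8, P2 2, P3 44, P4 6, P5 5, P6 5.
P3 has quota 45.858 (lower 45, upper 46) but receives 44 — outside the quota interval.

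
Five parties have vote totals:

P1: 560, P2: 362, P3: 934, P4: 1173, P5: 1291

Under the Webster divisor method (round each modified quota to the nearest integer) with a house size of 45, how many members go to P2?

4

Standard divisor 4320/45 ≈ 96; standard quotas: P1 5.833, P2 3.771, P3 9.729, P4 12.219, P5 13.448.
Rounding to the nearest integer gives P1 6, P2 4, P3 10, P4 12, P5 13 — total 45, matching the house size, so no adjustment is needed.
P2 receives 4.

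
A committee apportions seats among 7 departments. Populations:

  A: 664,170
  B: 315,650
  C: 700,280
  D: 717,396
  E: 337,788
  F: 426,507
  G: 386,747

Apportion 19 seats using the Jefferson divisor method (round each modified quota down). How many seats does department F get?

Standard divisor 3548538/19 ≈ 186765.158; standard quotas: A 3.556, B 1.690, C 3.750, D 3.841, E 1.809, F 2.284, G 2.071.
Rounding down gives 3, 1, 3, 3, 1, 2, 2 = 15 seats, so the divisor must be adjusted.
With modified divisor 161900: modified quotas A 4.102, B 1.950, C 4.325, D 4.431, E 2.086, F 2.634, G 2.389.
Rounding down: A 4, B 1, C 4, D 4, E 2, F 2, G 2 (total 19).
F receives 2.

2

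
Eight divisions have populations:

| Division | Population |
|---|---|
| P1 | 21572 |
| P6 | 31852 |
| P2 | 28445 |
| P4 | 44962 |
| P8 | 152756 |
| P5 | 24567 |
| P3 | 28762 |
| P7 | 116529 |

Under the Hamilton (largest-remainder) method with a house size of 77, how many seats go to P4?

Standard divisor: 449445 ÷ 77 ≈ 5836.948.
Standard quotas: P1 3.6958, P6 5.4570, P2 4.8733, P4 7.7030, P8 26.1705, P5 4.2089, P3 4.9276, P7 19.9640.
Lower quotas: P1 3, P6 5, P2 4, P4 7, P8 26, P5 4, P3 4, P7 19 (sum 72, leaving 5 seats).
Remainders in descending order: P7 0.9640, P3 0.9276, P2 0.8733, P4 0.7030, P1 0.6958, P6 0.4570, P5 0.2089, P8 0.1705.
The surplus seats go to P7, P3, P2, P4, P1.
P4 receives 8.

8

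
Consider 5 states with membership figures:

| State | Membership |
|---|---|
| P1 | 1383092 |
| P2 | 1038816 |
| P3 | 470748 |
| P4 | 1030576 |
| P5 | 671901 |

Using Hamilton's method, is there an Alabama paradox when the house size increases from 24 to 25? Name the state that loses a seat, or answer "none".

At 24 seats: P1 7, P2 5, P3 3, P4 5, P5 4.
At 25 seats: P1 7, P2 6, P3 2, P4 6, P5 4.
P3 drops from 3 to 2.

P3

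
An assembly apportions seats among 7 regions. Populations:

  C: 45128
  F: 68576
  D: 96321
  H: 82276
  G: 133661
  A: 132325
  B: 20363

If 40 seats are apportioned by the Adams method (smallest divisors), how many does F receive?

Standard divisor 578650/40 ≈ 14466.25; standard quotas: C 3.120, F 4.740, D 6.658, H 5.687, G 9.240, A 9.147, B 1.408.
Rounding up gives 4, 5, 7, 6, 10, 10, 2 = 44 seats, so the divisor must be adjusted.
With modified divisor 16300: modified quotas C 2.769, F 4.207, D 5.909, H 5.048, G 8.200, A 8.118, B 1.249.
Rounding up: C 3, F 5, D 6, H 6, G 9, A 9, B 2 (total 40).
F receives 5.

5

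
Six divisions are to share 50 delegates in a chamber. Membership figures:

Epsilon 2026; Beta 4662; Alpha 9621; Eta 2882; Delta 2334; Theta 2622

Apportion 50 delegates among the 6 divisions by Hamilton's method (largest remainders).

Epsilon=4; Beta=10; Alpha=20; Eta=6; Delta=5; Theta=5

Standard divisor: 24147 ÷ 50 ≈ 482.94.
Standard quotas: Epsilon 4.1951, Beta 9.6534, Alpha 19.9217, Eta 5.9676, Delta 4.8329, Theta 5.4292.
Lower quotas: Epsilon 4, Beta 9, Alpha 19, Eta 5, Delta 4, Theta 5 (sum 46, leaving 4 seats).
Remainders in descending order: Eta 0.9676, Alpha 0.9217, Delta 0.8329, Beta 0.6534, Theta 0.4292, Epsilon 0.1951.
Largest remainders: Eta, Alpha, Delta, Beta receive the extra seats.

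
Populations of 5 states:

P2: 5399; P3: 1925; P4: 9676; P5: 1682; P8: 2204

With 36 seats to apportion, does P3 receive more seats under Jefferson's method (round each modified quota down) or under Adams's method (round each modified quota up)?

Adams

Jefferson: P2 9, P3 3, P4 17, P5 3, P8 4.
Adams: P2 9, P3 4, P4 16, P5 3, P8 4.
P3 gets 3 under Jefferson and 4 under Adams.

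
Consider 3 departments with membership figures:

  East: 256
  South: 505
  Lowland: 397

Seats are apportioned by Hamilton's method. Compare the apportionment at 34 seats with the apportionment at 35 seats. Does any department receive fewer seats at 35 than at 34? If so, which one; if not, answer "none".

none

At 34 seats: East 7, South 15, Lowland 12.
At 35 seats: East 8, South 15, Lowland 12.
No department's allocation decreased.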